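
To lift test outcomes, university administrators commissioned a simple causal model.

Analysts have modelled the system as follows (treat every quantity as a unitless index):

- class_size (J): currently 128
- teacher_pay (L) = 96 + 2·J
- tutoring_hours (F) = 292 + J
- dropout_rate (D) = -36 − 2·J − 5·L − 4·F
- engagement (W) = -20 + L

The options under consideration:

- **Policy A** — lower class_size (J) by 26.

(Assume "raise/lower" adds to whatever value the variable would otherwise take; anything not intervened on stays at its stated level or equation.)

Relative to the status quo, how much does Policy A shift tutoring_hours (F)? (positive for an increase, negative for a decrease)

-26

Baseline:
  J = 128
  F = 292 + 128 = 420
Policy A (J − 26):
  J = 128 − 26 = 102
  F = 292 + 102 = 394
Change in F: 394 − 420 = -26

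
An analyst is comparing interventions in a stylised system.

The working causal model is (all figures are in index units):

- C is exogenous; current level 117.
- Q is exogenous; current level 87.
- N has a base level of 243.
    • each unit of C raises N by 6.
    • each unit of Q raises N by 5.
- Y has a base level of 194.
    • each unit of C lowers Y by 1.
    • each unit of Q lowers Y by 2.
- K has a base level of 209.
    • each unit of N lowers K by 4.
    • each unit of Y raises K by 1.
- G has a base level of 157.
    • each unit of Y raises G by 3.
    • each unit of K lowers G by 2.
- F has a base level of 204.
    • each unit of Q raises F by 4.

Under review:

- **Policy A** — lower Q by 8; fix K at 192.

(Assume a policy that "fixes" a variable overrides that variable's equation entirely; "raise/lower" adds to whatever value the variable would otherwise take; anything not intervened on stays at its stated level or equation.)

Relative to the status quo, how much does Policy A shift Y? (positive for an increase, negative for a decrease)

Baseline:
  C = 117
  Q = 87
  Y = 194 − 117 − 2·87 = -97
Policy A (Q − 8, K := 192):
  C = 117
  Q = 87 − 8 = 79
  Y = 194 − 117 − 2·79 = -81
Change in Y: -81 − (-97) = 16

16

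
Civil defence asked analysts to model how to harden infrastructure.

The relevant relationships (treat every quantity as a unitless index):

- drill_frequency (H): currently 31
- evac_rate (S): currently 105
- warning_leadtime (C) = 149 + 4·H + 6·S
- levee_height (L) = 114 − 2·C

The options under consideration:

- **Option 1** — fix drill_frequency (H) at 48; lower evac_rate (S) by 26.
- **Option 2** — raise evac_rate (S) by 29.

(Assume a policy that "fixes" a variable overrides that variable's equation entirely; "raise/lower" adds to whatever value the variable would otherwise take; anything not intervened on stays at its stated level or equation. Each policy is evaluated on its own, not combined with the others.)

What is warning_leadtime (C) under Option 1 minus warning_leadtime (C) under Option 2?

-262

Option 1 (H := 48, S − 26):
  H = 48
  S = 105 − 26 = 79
  C = 149 + 4·48 + 6·79 = 815
Option 2 (S + 29):
  H = 31
  S = 105 + 29 = 134
  C = 149 + 4·31 + 6·134 = 1077
C: 815 − 1077 = -262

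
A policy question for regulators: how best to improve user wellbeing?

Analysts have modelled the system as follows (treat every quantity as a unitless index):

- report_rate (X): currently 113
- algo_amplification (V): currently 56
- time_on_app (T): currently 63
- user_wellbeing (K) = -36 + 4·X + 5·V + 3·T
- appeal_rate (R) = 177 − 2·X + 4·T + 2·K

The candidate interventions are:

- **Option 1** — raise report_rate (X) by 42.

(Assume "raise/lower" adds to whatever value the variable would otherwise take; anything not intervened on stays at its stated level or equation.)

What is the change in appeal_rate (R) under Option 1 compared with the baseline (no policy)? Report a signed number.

Baseline:
  X = 113
  V = 56
  T = 63
  K = -36 + 4·113 + 5·56 + 3·63 = 885
  R = 177 − 2·113 + 4·63 + 2·885 = 1973
Option 1 (X + 42):
  X = 113 + 42 = 155
  V = 56
  T = 63
  K = -36 + 4·155 + 5·56 + 3·63 = 1053
  R = 177 − 2·155 + 4·63 + 2·1053 = 2225
Change in R: 2225 − 1973 = 252

252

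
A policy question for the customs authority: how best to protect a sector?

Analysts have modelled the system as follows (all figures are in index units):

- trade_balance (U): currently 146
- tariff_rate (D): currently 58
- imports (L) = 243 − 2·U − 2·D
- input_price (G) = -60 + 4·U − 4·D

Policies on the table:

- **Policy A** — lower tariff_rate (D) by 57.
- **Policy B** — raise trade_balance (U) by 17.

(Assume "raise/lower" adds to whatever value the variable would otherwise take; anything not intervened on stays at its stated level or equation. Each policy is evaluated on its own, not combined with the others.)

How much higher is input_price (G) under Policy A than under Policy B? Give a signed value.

Policy A (D − 57):
  U = 146
  D = 58 − 57 = 1
  G = -60 + 4·146 − 4·1 = 520
Policy B (U + 17):
  U = 146 + 17 = 163
  D = 58
  G = -60 + 4·163 − 4·58 = 360
G: 520 − 360 = 160

160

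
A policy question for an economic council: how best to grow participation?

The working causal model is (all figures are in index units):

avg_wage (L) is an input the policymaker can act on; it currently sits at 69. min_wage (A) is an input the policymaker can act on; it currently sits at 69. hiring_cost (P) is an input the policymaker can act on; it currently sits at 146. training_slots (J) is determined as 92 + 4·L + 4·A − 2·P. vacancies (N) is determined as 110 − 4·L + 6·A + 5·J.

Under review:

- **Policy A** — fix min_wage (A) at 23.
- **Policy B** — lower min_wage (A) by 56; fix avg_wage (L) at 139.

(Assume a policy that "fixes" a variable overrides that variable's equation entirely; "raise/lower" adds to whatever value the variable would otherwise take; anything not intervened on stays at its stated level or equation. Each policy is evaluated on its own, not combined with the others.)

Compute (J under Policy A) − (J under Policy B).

Policy A (A := 23):
  L = 69
  A = 23
  P = 146
  J = 92 + 4·69 + 4·23 − 2·146 = 168
Policy B (A − 56, L := 139):
  L = 139
  A = 69 − 56 = 13
  P = 146
  J = 92 + 4·139 + 4·13 − 2·146 = 408
J: 168 − 408 = -240

-240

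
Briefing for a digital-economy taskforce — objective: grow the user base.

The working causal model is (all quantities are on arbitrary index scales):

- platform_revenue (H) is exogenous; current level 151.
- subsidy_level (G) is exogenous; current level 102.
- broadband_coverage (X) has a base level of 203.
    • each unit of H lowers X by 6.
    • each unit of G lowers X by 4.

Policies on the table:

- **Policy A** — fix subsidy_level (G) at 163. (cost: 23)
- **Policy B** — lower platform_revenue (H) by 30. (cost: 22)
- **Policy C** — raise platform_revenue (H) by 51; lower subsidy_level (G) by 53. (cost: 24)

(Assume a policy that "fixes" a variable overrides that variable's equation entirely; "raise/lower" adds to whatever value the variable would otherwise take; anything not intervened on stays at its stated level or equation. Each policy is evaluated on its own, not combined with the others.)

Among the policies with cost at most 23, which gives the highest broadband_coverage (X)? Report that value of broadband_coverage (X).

-931

Policy A (G := 163):
  H = 151
  G = 163
  X = 203 − 6·151 − 4·163 = -1355
Policy B (H − 30):
  H = 151 − 30 = 121
  G = 102
  X = 203 − 6·121 − 4·102 = -931
Comparing — Policy A: X=-1355, Policy B: X=-931. Highest is -931 (Policy B).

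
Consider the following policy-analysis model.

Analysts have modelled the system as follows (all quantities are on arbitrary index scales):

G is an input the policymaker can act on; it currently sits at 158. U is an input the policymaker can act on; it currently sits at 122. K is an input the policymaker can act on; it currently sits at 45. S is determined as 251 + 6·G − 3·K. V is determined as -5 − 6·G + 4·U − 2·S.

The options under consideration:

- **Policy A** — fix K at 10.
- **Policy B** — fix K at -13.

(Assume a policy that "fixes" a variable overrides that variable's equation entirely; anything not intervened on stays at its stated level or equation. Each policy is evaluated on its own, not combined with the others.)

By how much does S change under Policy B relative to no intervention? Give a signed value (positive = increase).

174

Baseline:
  G = 158
  K = 45
  S = 251 + 6·158 − 3·45 = 1064
Policy B (K := -13):
  G = 158
  K = -13
  S = 251 + 6·158 − 3·(-13) = 1238
Change in S: 1238 − 1064 = 174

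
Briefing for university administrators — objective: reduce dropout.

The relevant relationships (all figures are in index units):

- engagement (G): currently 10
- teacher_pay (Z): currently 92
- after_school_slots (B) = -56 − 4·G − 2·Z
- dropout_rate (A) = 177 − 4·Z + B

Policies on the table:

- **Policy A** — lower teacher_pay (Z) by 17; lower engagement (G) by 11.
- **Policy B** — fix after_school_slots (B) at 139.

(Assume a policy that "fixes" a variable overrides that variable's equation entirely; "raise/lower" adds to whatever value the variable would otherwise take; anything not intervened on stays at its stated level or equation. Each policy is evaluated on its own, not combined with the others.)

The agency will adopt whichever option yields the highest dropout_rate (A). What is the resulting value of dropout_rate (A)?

Policy A (Z − 17, G − 11):
  G = 10 − 11 = -1
  Z = 92 − 17 = 75
  B = -56 − 4·(-1) − 2·75 = -202
  A = 177 − 4·75 + (-202) = -325
Policy B (B := 139):
  G = 10
  Z = 92
  B = 139
  A = 177 − 4·92 + 139 = -52
Comparing — Policy A: A=-325, Policy B: A=-52. Highest is -52 (Policy B).

-52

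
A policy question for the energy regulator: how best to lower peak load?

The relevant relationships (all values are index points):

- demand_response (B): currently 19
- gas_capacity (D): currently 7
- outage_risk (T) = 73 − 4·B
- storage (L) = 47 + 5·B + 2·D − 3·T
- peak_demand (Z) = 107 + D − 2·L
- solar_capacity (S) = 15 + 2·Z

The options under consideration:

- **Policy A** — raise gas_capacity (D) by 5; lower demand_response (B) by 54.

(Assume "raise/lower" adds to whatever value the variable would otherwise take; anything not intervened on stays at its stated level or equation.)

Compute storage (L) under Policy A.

Policy A (D + 5, B − 54):
  B = 19 − 54 = -35
  D = 7 + 5 = 12
  T = 73 − 4·(-35) = 213
  L = 47 + 5·(-35) + 2·12 − 3·213 = -743

-743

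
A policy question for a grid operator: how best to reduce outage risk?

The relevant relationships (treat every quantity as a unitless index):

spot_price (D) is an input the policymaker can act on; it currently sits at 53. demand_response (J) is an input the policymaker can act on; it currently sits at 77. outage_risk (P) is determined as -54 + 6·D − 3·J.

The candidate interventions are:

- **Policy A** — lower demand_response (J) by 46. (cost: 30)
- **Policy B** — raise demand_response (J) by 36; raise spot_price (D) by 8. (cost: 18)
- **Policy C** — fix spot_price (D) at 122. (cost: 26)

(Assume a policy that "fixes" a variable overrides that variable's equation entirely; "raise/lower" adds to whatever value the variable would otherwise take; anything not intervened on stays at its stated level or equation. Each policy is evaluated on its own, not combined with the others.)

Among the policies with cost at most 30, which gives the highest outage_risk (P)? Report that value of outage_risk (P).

Policy A (J − 46):
  D = 53
  J = 77 − 46 = 31
  P = -54 + 6·53 − 3·31 = 171
Policy B (J + 36, D + 8):
  D = 53 + 8 = 61
  J = 77 + 36 = 113
  P = -54 + 6·61 − 3·113 = -27
Policy C (D := 122):
  D = 122
  J = 77
  P = -54 + 6·122 − 3·77 = 447
Comparing — Policy A: P=171, Policy B: P=-27, Policy C: P=447. Highest is 447 (Policy C).

447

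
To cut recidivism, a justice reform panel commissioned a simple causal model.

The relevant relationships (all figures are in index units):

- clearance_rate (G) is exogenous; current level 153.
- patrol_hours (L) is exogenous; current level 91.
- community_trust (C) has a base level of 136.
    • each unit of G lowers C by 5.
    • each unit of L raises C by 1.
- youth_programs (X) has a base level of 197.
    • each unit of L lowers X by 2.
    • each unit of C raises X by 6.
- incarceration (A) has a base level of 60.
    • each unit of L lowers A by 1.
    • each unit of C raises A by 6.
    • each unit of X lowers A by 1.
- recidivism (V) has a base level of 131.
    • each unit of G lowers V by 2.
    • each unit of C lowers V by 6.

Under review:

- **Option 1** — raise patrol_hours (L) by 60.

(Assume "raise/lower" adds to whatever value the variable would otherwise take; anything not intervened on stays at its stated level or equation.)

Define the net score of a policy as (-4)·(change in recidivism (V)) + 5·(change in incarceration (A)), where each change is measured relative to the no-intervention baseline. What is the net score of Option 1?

1740

Baseline:
  G = 153
  L = 91
  C = 136 − 5·153 + 91 = -538
  X = 197 − 2·91 + 6·(-538) = -3213
  A = 60 − 91 + 6·(-538) − (-3213) = -46
  V = 131 − 2·153 − 6·(-538) = 3053
Option 1 (L + 60):
  G = 153
  L = 91 + 60 = 151
  C = 136 − 5·153 + 151 = -478
  X = 197 − 2·151 + 6·(-478) = -2973
  A = 60 − 151 + 6·(-478) − (-2973) = 14
  V = 131 − 2·153 − 6·(-478) = 2693
ΔV = 2693 − 3053 = -360; ΔA = 14 − (-46) = 60
Score = (-4)·(-360) + 5·60 = 1740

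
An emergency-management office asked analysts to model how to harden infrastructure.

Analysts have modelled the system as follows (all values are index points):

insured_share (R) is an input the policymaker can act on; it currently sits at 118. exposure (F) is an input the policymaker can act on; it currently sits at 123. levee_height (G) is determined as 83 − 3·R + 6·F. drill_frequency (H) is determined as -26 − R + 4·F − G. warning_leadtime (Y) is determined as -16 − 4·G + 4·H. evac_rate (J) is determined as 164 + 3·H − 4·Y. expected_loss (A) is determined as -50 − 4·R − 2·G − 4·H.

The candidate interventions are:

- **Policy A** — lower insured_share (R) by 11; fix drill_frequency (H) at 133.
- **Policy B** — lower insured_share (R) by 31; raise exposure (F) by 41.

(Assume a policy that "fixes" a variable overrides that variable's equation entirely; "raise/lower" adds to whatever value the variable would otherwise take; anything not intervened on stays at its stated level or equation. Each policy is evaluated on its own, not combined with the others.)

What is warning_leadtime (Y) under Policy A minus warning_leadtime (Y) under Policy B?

2808

Policy A (R − 11, H := 133):
  R = 118 − 11 = 107
  F = 123
  G = 83 − 3·107 + 6·123 = 500
  H = 133
  Y = -16 − 4·500 + 4·133 = -1484
Policy B (R − 31, F + 41):
  R = 118 − 31 = 87
  F = 123 + 41 = 164
  G = 83 − 3·87 + 6·164 = 806
  H = -26 − 87 + 4·164 − 806 = -263
  Y = -16 − 4·806 + 4·(-263) = -4292
Y: -1484 − (-4292) = 2808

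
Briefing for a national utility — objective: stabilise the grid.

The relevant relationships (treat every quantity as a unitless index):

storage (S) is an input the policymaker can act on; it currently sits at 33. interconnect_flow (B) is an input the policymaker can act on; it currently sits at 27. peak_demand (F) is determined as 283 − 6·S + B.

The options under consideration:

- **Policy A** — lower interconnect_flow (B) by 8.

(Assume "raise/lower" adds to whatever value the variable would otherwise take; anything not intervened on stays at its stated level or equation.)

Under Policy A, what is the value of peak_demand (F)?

Policy A (B − 8):
  S = 33
  B = 27 − 8 = 19
  F = 283 − 6·33 + 19 = 104

104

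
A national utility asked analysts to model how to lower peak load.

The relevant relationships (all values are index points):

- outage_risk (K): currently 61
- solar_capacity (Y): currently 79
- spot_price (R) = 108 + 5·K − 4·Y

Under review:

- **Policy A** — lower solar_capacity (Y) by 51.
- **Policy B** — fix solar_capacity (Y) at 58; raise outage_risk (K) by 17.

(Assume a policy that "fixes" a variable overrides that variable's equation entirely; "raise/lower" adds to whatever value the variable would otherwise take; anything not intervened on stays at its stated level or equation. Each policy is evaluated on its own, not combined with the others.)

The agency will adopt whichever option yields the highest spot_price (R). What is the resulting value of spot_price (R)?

301

Policy A (Y − 51):
  K = 61
  Y = 79 − 51 = 28
  R = 108 + 5·61 − 4·28 = 301
Policy B (Y := 58, K + 17):
  K = 61 + 17 = 78
  Y = 58
  R = 108 + 5·78 − 4·58 = 266
Comparing — Policy A: R=301, Policy B: R=266. Highest is 301 (Policy A).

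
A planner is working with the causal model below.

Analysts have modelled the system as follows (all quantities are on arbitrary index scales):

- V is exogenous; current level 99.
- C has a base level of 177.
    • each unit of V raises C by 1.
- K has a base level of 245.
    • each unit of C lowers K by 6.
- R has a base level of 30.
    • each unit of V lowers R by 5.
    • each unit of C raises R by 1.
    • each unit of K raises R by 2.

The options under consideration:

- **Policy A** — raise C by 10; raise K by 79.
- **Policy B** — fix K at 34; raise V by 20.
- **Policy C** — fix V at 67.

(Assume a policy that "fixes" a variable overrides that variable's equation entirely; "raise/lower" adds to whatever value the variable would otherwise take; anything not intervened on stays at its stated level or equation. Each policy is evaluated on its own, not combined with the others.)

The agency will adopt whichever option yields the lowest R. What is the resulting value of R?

-2963

Policy A (C + 10, K + 79):
  V = 99
  C = 177 + 99 (+10 from intervention) = 286
  K = 245 − 6·286 (+79 from intervention) = -1392
  R = 30 − 5·99 + 286 + 2·(-1392) = -2963
Policy B (K := 34, V + 20):
  V = 99 + 20 = 119
  C = 177 + 119 = 296
  K = 34
  R = 30 − 5·119 + 296 + 2·34 = -201
Policy C (V := 67):
  V = 67
  C = 177 + 67 = 244
  K = 245 − 6·244 = -1219
  R = 30 − 5·67 + 244 + 2·(-1219) = -2499
Comparing — Policy A: R=-2963, Policy B: R=-201, Policy C: R=-2499. Lowest is -2963 (Policy A).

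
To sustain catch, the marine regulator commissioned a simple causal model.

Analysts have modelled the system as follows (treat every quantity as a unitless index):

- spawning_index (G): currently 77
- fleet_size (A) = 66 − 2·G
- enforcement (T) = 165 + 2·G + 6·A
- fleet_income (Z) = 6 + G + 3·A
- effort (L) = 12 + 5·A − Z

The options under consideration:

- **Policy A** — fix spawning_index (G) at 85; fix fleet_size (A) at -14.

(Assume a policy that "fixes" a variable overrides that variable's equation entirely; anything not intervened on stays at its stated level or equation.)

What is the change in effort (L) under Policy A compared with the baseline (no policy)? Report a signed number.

Baseline:
  G = 77
  A = 66 − 2·77 = -88
  Z = 6 + 77 + 3·(-88) = -181
  L = 12 + 5·(-88) − (-181) = -247
Policy A (G := 85, A := -14):
  G = 85
  A = -14
  Z = 6 + 85 + 3·(-14) = 49
  L = 12 + 5·(-14) − 49 = -107
Change in L: -107 − (-247) = 140

140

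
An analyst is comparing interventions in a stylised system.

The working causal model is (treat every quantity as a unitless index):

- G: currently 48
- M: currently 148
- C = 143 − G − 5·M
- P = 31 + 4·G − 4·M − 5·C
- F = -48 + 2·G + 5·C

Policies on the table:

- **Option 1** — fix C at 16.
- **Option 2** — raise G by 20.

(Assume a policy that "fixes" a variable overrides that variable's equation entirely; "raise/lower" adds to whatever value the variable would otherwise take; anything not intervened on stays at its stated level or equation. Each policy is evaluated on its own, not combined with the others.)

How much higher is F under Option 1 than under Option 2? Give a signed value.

Option 1 (C := 16):
  G = 48
  M = 148
  C = 16
  F = -48 + 2·48 + 5·16 = 128
Option 2 (G + 20):
  G = 48 + 20 = 68
  M = 148
  C = 143 − 68 − 5·148 = -665
  F = -48 + 2·68 + 5·(-665) = -3237
F: 128 − (-3237) = 3365

3365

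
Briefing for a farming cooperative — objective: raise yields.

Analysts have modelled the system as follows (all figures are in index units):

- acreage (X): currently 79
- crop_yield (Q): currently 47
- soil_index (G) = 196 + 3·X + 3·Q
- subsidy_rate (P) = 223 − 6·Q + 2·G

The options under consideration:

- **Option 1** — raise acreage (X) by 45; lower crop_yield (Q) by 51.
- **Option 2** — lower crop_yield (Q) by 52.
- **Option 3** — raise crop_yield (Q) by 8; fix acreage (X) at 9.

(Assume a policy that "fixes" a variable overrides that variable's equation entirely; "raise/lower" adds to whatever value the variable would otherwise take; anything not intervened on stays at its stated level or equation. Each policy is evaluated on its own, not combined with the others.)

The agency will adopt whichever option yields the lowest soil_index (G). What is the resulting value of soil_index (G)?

388

Option 1 (X + 45, Q − 51):
  X = 79 + 45 = 124
  Q = 47 − 51 = -4
  G = 196 + 3·124 + 3·(-4) = 556
Option 2 (Q − 52):
  X = 79
  Q = 47 − 52 = -5
  G = 196 + 3·79 + 3·(-5) = 418
Option 3 (Q + 8, X := 9):
  X = 9
  Q = 47 + 8 = 55
  G = 196 + 3·9 + 3·55 = 388
Comparing — Option 1: G=556, Option 2: G=418, Option 3: G=388. Lowest is 388 (Option 3).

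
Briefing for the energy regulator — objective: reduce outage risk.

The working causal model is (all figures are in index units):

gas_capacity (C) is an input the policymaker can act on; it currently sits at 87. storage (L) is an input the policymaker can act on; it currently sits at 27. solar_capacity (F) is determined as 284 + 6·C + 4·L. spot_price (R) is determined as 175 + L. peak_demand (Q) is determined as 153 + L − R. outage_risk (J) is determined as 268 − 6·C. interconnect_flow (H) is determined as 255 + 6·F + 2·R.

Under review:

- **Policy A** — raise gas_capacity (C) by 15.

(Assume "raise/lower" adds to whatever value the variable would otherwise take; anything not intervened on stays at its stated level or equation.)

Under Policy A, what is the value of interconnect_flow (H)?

Policy A (C + 15):
  C = 87 + 15 = 102
  L = 27
  F = 284 + 6·102 + 4·27 = 1004
  R = 175 + 27 = 202
  H = 255 + 6·1004 + 2·202 = 6683

6683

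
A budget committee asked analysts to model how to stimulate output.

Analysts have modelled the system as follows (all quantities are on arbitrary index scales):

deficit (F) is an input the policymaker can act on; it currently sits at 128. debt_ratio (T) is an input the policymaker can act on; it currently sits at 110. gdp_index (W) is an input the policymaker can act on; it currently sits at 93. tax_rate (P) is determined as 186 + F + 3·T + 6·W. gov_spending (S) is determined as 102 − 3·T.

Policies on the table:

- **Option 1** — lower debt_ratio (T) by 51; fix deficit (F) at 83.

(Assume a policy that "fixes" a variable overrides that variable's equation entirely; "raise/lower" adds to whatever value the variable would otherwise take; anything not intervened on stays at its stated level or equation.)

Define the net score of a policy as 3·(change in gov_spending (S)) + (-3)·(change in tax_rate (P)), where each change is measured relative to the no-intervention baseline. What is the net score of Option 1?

1053

Baseline:
  F = 128
  T = 110
  W = 93
  P = 186 + 128 + 3·110 + 6·93 = 1202
  S = 102 − 3·110 = -228
Option 1 (T − 51, F := 83):
  F = 83
  T = 110 − 51 = 59
  W = 93
  P = 186 + 83 + 3·59 + 6·93 = 1004
  S = 102 − 3·59 = -75
ΔS = -75 − (-228) = 153; ΔP = 1004 − 1202 = -198
Score = 3·153 + (-3)·(-198) = 1053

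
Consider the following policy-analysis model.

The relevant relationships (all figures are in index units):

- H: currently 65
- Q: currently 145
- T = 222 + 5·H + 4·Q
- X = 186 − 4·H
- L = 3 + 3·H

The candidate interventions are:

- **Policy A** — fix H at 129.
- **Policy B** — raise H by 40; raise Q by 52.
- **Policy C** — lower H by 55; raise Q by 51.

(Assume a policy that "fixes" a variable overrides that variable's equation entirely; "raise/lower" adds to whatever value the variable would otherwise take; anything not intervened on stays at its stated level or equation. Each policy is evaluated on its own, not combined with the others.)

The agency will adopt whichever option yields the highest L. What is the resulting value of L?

Policy A (H := 129):
  H = 129
  L = 3 + 3·129 = 390
Policy B (H + 40, Q + 52):
  H = 65 + 40 = 105
  L = 3 + 3·105 = 318
Policy C (H − 55, Q + 51):
  H = 65 − 55 = 10
  L = 3 + 3·10 = 33
Comparing — Policy A: L=390, Policy B: L=318, Policy C: L=33. Highest is 390 (Policy A).

390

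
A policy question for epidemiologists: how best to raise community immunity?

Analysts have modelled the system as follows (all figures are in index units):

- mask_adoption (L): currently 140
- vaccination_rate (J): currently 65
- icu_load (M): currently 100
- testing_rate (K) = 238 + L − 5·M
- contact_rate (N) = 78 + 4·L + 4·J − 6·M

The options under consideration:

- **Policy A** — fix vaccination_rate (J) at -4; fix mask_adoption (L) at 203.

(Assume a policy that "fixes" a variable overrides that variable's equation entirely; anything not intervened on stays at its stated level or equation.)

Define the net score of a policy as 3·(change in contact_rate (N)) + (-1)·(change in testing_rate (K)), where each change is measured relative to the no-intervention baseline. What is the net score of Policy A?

Baseline:
  L = 140
  J = 65
  M = 100
  K = 238 + 140 − 5·100 = -122
  N = 78 + 4·140 + 4·65 − 6·100 = 298
Policy A (J := -4, L := 203):
  L = 203
  J = -4
  M = 100
  K = 238 + 203 − 5·100 = -59
  N = 78 + 4·203 + 4·(-4) − 6·100 = 274
ΔN = 274 − 298 = -24; ΔK = -59 − (-122) = 63
Score = 3·(-24) + (-1)·63 = -135

-135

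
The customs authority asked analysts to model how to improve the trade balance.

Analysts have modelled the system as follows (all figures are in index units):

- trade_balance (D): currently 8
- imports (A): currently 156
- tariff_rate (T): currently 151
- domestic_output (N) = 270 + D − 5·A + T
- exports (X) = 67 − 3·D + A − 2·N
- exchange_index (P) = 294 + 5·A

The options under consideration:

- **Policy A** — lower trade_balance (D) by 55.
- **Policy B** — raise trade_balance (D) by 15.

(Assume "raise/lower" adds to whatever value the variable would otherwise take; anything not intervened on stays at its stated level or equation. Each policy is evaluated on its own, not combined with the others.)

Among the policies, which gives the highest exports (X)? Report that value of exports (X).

1176

Policy A (D − 55):
  D = 8 − 55 = -47
  A = 156
  T = 151
  N = 270 + (-47) − 5·156 + 151 = -406
  X = 67 − 3·(-47) + 156 − 2·(-406) = 1176
Policy B (D + 15):
  D = 8 + 15 = 23
  A = 156
  T = 151
  N = 270 + 23 − 5·156 + 151 = -336
  X = 67 − 3·23 + 156 − 2·(-336) = 826
Comparing — Policy A: X=1176, Policy B: X=826. Highest is 1176 (Policy A).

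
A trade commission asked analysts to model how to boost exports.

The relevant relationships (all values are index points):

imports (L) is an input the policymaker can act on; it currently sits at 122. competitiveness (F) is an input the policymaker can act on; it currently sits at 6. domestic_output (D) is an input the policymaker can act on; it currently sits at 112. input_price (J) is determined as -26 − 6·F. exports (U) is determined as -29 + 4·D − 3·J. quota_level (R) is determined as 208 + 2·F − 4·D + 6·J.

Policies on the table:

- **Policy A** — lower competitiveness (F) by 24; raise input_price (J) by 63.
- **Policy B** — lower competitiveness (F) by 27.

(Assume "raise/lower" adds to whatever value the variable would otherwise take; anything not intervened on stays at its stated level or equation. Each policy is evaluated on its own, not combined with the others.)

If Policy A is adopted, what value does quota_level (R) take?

Policy A (F − 24, J + 63):
  F = 6 − 24 = -18
  D = 112
  J = -26 − 6·(-18) (+63 from intervention) = 145
  R = 208 + 2·(-18) − 4·112 + 6·145 = 594

594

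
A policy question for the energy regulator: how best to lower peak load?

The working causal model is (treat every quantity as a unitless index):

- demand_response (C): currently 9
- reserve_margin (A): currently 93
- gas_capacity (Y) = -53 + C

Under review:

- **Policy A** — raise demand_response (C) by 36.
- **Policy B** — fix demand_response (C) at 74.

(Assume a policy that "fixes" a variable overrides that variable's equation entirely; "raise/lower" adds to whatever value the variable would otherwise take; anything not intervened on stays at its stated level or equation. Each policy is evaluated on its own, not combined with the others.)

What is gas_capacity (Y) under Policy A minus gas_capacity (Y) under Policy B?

Policy A (C + 36):
  C = 9 + 36 = 45
  Y = -53 + 45 = -8
Policy B (C := 74):
  C = 74
  Y = -53 + 74 = 21
Y: -8 − 21 = -29

-29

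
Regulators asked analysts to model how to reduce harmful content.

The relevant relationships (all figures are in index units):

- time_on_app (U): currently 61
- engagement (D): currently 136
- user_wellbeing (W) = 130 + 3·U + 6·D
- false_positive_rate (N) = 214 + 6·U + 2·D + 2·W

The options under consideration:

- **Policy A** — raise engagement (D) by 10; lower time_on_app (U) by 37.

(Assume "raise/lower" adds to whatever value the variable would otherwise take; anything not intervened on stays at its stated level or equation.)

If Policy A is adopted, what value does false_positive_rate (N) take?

2806

Policy A (D + 10, U − 37):
  U = 61 − 37 = 24
  D = 136 + 10 = 146
  W = 130 + 3·24 + 6·146 = 1078
  N = 214 + 6·24 + 2·146 + 2·1078 = 2806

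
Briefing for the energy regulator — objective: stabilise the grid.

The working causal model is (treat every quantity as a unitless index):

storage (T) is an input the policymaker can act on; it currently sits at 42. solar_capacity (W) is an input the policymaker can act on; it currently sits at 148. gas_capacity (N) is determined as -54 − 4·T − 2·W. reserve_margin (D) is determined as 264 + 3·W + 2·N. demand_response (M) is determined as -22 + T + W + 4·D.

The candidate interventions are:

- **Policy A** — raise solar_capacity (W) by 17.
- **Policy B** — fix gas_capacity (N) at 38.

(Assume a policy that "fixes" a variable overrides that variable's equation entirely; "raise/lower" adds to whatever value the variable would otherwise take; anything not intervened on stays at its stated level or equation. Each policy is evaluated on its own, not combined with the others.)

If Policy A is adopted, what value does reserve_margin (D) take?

Policy A (W + 17):
  T = 42
  W = 148 + 17 = 165
  N = -54 − 4·42 − 2·165 = -552
  D = 264 + 3·165 + 2·(-552) = -345

-345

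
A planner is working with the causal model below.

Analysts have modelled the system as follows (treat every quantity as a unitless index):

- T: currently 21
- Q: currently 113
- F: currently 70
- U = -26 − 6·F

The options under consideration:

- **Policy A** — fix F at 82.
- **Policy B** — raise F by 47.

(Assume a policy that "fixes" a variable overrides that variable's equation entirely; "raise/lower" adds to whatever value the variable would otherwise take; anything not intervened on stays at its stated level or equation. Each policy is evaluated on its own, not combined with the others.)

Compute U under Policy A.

Policy A (F := 82):
  F = 82
  U = -26 − 6·82 = -518

-518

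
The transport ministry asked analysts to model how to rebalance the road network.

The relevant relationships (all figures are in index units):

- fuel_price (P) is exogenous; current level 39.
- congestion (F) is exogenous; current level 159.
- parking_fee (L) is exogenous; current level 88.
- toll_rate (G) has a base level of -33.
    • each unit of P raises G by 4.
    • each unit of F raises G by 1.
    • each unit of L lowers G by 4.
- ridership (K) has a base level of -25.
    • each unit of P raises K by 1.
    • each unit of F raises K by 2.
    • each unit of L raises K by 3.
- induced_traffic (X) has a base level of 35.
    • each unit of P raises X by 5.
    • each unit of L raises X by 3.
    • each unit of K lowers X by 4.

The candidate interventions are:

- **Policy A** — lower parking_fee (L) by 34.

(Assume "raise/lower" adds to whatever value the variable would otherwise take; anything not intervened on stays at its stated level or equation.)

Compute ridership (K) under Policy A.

494

Policy A (L − 34):
  P = 39
  F = 159
  L = 88 − 34 = 54
  K = -25 + 39 + 2·159 + 3·54 = 494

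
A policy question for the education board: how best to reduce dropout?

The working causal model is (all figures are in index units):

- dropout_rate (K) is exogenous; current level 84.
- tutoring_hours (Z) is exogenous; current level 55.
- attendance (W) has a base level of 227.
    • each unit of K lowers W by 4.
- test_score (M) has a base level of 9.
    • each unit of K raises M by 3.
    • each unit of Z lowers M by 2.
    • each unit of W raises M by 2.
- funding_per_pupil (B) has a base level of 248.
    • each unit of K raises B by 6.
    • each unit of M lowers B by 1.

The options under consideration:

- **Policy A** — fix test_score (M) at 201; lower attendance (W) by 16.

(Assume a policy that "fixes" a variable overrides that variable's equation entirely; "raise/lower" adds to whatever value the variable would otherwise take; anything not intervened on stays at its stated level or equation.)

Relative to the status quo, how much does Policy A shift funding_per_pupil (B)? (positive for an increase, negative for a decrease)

-268

Baseline:
  K = 84
  Z = 55
  W = 227 − 4·84 = -109
  M = 9 + 3·84 − 2·55 + 2·(-109) = -67
  B = 248 + 6·84 − (-67) = 819
Policy A (M := 201, W − 16):
  K = 84
  Z = 55
  W = 227 − 4·84 (−16 from intervention) = -125
  M = 201
  B = 248 + 6·84 − 201 = 551
Change in B: 551 − 819 = -268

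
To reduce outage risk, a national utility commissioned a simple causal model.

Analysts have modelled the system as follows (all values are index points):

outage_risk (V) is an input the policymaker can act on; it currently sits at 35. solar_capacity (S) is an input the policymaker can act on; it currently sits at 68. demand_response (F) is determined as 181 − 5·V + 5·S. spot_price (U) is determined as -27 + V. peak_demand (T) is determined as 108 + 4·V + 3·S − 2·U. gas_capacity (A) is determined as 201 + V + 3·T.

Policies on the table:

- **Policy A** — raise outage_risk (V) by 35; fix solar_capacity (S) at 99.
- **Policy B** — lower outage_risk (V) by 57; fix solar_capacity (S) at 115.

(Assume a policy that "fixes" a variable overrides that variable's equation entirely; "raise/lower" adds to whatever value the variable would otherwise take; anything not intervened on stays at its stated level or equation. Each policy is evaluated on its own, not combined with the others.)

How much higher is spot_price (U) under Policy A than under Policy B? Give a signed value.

92

Policy A (V + 35, S := 99):
  V = 35 + 35 = 70
  U = -27 + 70 = 43
Policy B (V − 57, S := 115):
  V = 35 − 57 = -22
  U = -27 + (-22) = -49
U: 43 − (-49) = 92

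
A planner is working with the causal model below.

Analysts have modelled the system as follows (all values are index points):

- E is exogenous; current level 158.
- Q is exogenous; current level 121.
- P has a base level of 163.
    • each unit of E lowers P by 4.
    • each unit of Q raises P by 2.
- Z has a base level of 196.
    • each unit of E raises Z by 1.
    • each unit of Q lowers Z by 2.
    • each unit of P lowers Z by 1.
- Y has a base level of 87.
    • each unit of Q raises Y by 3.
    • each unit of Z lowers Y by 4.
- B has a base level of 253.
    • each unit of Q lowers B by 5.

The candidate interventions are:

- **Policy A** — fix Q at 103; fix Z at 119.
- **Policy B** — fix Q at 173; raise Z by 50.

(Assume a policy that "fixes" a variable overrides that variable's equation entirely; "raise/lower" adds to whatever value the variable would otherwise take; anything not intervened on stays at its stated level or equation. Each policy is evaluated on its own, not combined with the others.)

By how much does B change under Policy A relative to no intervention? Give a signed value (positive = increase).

90

Baseline:
  Q = 121
  B = 253 − 5·121 = -352
Policy A (Q := 103, Z := 119):
  Q = 103
  B = 253 − 5·103 = -262
Change in B: -262 − (-352) = 90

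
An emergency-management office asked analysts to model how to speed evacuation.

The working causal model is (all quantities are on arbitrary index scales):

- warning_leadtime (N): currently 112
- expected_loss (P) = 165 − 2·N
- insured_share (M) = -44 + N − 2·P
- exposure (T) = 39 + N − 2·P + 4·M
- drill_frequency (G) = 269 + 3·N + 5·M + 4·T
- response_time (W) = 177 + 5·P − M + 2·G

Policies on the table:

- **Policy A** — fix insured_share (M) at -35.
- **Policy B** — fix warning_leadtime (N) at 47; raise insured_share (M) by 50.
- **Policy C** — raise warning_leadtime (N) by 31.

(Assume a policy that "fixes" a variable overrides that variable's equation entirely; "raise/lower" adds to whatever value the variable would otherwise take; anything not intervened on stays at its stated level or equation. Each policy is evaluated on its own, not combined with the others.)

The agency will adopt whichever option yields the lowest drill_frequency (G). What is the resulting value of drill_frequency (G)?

Policy A (M := -35):
  N = 112
  P = 165 − 2·112 = -59
  M = -35
  T = 39 + 112 − 2·(-59) + 4·(-35) = 129
  G = 269 + 3·112 + 5·(-35) + 4·129 = 946
Policy B (N := 47, M + 50):
  N = 47
  P = 165 − 2·47 = 71
  M = -44 + 47 − 2·71 (+50 from intervention) = -89
  T = 39 + 47 − 2·71 + 4·(-89) = -412
  G = 269 + 3·47 + 5·(-89) + 4·(-412) = -1683
Policy C (N + 31):
  N = 112 + 31 = 143
  P = 165 − 2·143 = -121
  M = -44 + 143 − 2·(-121) = 341
  T = 39 + 143 − 2·(-121) + 4·341 = 1788
  G = 269 + 3·143 + 5·341 + 4·1788 = 9555
Comparing — Policy A: G=946, Policy B: G=-1683, Policy C: G=9555. Lowest is -1683 (Policy B).

-1683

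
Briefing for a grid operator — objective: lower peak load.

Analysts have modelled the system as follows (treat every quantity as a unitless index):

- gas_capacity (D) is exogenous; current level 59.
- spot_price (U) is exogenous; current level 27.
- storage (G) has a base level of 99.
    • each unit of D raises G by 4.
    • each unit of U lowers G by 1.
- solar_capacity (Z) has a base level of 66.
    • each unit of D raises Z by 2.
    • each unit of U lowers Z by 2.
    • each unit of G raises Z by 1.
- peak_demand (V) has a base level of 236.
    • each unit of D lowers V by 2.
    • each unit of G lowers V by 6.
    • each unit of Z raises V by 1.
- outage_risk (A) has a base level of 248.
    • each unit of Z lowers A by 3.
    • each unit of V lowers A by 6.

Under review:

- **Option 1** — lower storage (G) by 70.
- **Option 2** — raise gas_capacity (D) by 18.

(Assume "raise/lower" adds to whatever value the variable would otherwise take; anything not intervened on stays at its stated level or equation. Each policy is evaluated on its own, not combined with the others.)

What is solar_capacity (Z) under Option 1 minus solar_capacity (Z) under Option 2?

Option 1 (G − 70):
  D = 59
  U = 27
  G = 99 + 4·59 − 27 (−70 from intervention) = 238
  Z = 66 + 2·59 − 2·27 + 238 = 368
Option 2 (D + 18):
  D = 59 + 18 = 77
  U = 27
  G = 99 + 4·77 − 27 = 380
  Z = 66 + 2·77 − 2·27 + 380 = 546
Z: 368 − 546 = -178

-178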